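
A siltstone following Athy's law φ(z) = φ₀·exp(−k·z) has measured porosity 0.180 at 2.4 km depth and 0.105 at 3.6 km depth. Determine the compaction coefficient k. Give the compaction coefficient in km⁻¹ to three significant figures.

Athy: φ(z) = φ₀ e^(−kz) ⇒ φ₁/φ₂ = e^{k(z₂−z₁)} ⇒ k = ln(φ₁/φ₂)/(z₂−z₁)
k = ln(0.18/0.105) / (3.6 − 2.4) = ln(1.714) / 1.2 = 0.5390 / 1.2 = 0.4492 km⁻¹

0.449 km⁻¹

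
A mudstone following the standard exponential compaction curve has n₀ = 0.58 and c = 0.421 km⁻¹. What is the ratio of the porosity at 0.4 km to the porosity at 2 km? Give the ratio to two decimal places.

1.96

n(d₁)/n(d₂) = e^(−c·d₁)/e^(−c·d₂) = e^{c(d₂−d₁)}
= exp(0.421 × 1.6) = exp(0.6736) = 1.9613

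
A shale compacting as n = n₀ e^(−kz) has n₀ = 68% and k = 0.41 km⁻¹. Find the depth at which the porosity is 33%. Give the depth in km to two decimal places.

1.76 km

Invert Athy's law: z = ln(n₀/n) / k
z = ln(0.68/0.33) / 0.41 = ln(2.061) / 0.41 = 0.7230 / 0.41 = 1.763 km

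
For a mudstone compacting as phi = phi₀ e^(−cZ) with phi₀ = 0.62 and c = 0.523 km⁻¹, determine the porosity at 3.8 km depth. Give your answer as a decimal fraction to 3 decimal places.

0.085

phi = phi₀·exp(−c·Z) = 0.62 × exp(−0.523 × 3.8) = 0.62 × exp(−1.987)
  = 0.62 × 0.1371 = 0.0850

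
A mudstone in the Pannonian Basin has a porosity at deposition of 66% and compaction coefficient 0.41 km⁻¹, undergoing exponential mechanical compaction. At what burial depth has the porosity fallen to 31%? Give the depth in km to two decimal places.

1.84 km

Invert Athy's law: Z = ln(φ₀/φ) / c
Z = ln(0.66/0.31) / 0.41 = ln(2.129) / 0.41 = 0.7557 / 0.41 = 1.843 km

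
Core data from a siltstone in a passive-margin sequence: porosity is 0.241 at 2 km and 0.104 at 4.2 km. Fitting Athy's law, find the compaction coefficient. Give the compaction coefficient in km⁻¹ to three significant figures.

0.382 km⁻¹

Athy: φ(d) = φ₀ e^(−kd) ⇒ φ₁/φ₂ = e^{k(d₂−d₁)} ⇒ k = ln(φ₁/φ₂)/(d₂−d₁)
k = ln(0.241/0.104) / (4.2 − 2) = ln(2.317) / 2.2 = 0.8404 / 2.2 = 0.382 km⁻¹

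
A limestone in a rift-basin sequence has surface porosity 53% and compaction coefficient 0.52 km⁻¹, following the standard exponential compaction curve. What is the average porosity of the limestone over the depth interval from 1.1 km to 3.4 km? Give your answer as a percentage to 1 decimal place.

17.4%

⟨φ⟩ = (1/(z₂−z₁)) ∫ φ₀ e^(−βz) dz = φ₀·(e^(−β·z₁) − e^(−β·z₂)) / (β·(z₂−z₁))
e^(−0.52×1.1) = 0.5644; e^(−0.52×3.4) = 0.1707
⟨φ⟩ = 0.53 × (0.5644 − 0.1707) / (0.52 × 2.3) = 0.53 × 0.3292 = 0.1745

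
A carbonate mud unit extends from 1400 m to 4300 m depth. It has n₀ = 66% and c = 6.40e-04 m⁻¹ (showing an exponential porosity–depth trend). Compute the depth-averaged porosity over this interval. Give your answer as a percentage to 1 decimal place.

Working in km (1 km = 1000 m; c in km⁻¹ = c in m⁻¹ × 1000):
⟨n⟩ = (1/(d₂−d₁)) ∫ n₀ e^(−cd) dd = n₀·(e^(−c·d₁) − e^(−c·d₂)) / (c·(d₂−d₁))
e^(−0.64×1.4) = 0.4082; e^(−0.64×4.3) = 0.0638
⟨n⟩ = 0.66 × (0.4082 − 0.0638) / (0.64 × 2.9) = 0.66 × 0.1856 = 0.1225

12.2%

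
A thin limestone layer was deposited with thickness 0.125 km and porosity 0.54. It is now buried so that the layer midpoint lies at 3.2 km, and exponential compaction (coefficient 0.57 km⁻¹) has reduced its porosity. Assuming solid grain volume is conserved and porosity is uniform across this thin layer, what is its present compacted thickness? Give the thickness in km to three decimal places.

Porosity at 3.2 km: phi = 0.54·exp(−0.57×3.2) = 0.0871
Solid-volume conservation: h(1−phi) = h₀(1−phi₀) ⇒ h = h₀·(1−phi₀)/(1−phi)
h = 0.125 × (1 − 0.54)/(1 − 0.0871) = 0.125 × 0.5039 = 0.0630 km

0.063 km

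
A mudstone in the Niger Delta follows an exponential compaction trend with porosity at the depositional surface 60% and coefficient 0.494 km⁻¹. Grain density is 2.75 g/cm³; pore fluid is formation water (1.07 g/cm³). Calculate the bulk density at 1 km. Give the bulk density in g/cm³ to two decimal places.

2.13 g/cm³

Porosity at depth: φ = 0.6·exp(−0.494×1) = 0.6×0.6102 = 0.3661
Bulk density: ρ_b = (1−φ)ρ_g + φ·ρ_f = 0.6339×2.75 + 0.3661×1.07
       = 1.743 + 0.392 = 2.135 g/cm³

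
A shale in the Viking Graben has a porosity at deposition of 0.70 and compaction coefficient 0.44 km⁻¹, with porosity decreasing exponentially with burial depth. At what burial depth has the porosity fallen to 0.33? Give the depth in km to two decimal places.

Invert Athy's law: z = ln(n₀/n) / k
z = ln(0.7/0.33) / 0.44 = ln(2.121) / 0.44 = 0.7520 / 0.44 = 1.709 km

1.71 km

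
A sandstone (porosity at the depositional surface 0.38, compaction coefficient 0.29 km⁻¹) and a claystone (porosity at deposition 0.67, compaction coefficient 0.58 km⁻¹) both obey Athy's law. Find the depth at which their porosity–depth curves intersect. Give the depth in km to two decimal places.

Set n₀ₐ e^(−kₐd) = n₀ᵦ e^(−kᵦd) ⇒ ln(n₀ₐ/n₀ᵦ) = (kₐ − kᵦ)·d
d = ln(0.38/0.67) / (0.29 − 0.58) = -0.5671 / -0.29 = 1.956 km

1.96 km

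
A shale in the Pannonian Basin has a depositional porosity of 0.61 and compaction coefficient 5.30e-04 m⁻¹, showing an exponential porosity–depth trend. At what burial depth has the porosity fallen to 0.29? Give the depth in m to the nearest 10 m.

1400 m

Working in km (1 km = 1000 m; c in km⁻¹ = c in m⁻¹ × 1000):
Invert Athy's law: z = ln(phi₀/phi) / c
z = ln(0.61/0.29) / 0.53 = ln(2.103) / 0.53 = 0.7436 / 0.53 = 1.403 km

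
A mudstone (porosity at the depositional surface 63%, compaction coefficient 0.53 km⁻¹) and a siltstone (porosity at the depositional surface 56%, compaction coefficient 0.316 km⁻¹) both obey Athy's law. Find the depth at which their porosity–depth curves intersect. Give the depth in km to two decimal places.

Set n₀ₐ e^(−kₐz) = n₀ᵦ e^(−kᵦz) ⇒ ln(n₀ₐ/n₀ᵦ) = (kₐ − kᵦ)·z
z = ln(0.63/0.56) / (0.53 − 0.316) = 0.1178 / 0.214 = 0.550 km

0.55 km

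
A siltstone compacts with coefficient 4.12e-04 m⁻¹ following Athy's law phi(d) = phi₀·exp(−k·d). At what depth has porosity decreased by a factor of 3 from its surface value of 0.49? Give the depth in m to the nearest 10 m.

2670 m

Working in km (1 km = 1000 m; k in km⁻¹ = k in m⁻¹ × 1000):
phi/phi₀ = 1/3 ⇒ exp(−k·d) = 1/3 ⇒ d = ln(3) / k
d = 1.0986 / 0.412 = 2.667 km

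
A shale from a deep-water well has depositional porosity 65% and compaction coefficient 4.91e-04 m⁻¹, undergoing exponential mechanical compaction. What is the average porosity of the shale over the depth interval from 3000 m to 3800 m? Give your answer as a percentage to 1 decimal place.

Working in km (1 km = 1000 m; c in km⁻¹ = c in m⁻¹ × 1000):
⟨n⟩ = (1/(d₂−d₁)) ∫ n₀ e^(−cd) dd = n₀·(e^(−c·d₁) − e^(−c·d₂)) / (c·(d₂−d₁))
e^(−0.491×3) = 0.2292; e^(−0.491×3.8) = 0.1548
⟨n⟩ = 0.65 × (0.2292 − 0.1548) / (0.491 × 0.8) = 0.65 × 0.1896 = 0.1232

12.3%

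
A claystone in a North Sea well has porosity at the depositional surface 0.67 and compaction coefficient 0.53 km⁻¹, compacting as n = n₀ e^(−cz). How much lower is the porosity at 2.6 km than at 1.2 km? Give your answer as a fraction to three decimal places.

n(1.2) = 0.67·e^(−0.53×1.2) = 0.3547
n(2.6) = 0.67·e^(−0.53×2.6) = 0.1689
Δn = 0.3547 − 0.1689 = 0.1858

0.186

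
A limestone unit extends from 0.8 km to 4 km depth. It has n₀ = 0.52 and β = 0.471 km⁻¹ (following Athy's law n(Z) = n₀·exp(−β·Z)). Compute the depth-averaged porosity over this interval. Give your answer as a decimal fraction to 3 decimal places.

0.184

⟨n⟩ = (1/(Z₂−Z₁)) ∫ n₀ e^(−βZ) dZ = n₀·(e^(−β·Z₁) − e^(−β·Z₂)) / (β·(Z₂−Z₁))
e^(−0.471×0.8) = 0.6861; e^(−0.471×4) = 0.1520
⟨n⟩ = 0.52 × (0.6861 − 0.1520) / (0.471 × 3.2) = 0.52 × 0.3543 = 0.1843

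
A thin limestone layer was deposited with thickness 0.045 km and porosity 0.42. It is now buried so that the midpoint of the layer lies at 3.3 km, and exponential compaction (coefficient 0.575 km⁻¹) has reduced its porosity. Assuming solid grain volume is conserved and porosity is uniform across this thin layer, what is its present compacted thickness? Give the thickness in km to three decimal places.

Porosity at 3.3 km: n = 0.42·exp(−0.575×3.3) = 0.0630
Solid-volume conservation: h(1−n) = h₀(1−n₀) ⇒ h = h₀·(1−n₀)/(1−n)
h = 0.045 × (1 − 0.42)/(1 − 0.0630) = 0.045 × 0.6190 = 0.0279 km

0.028 km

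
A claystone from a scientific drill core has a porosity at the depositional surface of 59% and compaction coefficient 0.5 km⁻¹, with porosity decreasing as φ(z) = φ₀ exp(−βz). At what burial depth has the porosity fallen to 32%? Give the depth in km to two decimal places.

Invert Athy's law: z = ln(φ₀/φ) / β
z = ln(0.59/0.32) / 0.5 = ln(1.844) / 0.5 = 0.6118 / 0.5 = 1.224 km

1.22 km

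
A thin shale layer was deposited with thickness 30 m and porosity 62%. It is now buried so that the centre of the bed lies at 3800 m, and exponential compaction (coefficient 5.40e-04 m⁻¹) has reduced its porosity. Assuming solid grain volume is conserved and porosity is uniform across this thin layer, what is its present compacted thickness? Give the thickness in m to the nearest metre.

Working in km (1 km = 1000 m; k in km⁻¹ = k in m⁻¹ × 1000):
Porosity at 3.8 km: phi = 0.62·exp(−0.54×3.8) = 0.0797
Solid-volume conservation: h(1−phi) = h₀(1−phi₀) ⇒ h = h₀·(1−phi₀)/(1−phi)
h = 0.03 × (1 − 0.62)/(1 − 0.0797) = 0.03 × 0.4129 = 0.0124 km

12 m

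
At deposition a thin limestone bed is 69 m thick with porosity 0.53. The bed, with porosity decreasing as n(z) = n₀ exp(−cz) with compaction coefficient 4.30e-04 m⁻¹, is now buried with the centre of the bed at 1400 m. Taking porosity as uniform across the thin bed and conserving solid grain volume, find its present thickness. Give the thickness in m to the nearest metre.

Working in km (1 km = 1000 m; c in km⁻¹ = c in m⁻¹ × 1000):
Porosity at 1.4 km: n = 0.53·exp(−0.43×1.4) = 0.2903
Solid-volume conservation: h(1−n) = h₀(1−n₀) ⇒ h = h₀·(1−n₀)/(1−n)
h = 0.069 × (1 − 0.53)/(1 − 0.2903) = 0.069 × 0.6622 = 0.0457 km

46 m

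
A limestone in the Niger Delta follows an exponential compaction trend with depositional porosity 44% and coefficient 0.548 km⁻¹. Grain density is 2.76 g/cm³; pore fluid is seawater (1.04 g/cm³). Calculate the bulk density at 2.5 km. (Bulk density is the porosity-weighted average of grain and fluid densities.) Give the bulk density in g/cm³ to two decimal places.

Porosity at depth: φ = 0.44·exp(−0.548×2.5) = 0.44×0.2541 = 0.1118
Bulk density: ρ_b = (1−φ)ρ_g + φ·ρ_f = 0.8882×2.76 + 0.1118×1.04
       = 2.451 + 0.116 = 2.568 g/cm³

2.57 g/cm³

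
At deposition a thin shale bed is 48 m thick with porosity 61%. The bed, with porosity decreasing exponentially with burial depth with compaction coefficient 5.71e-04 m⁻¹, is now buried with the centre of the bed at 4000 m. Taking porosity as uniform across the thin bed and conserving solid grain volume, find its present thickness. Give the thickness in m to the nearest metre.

Working in km (1 km = 1000 m; k in km⁻¹ = k in m⁻¹ × 1000):
Porosity at 4 km: n = 0.61·exp(−0.571×4) = 0.0621
Solid-volume conservation: h(1−n) = h₀(1−n₀) ⇒ h = h₀·(1−n₀)/(1−n)
h = 0.048 × (1 − 0.61)/(1 − 0.0621) = 0.048 × 0.4158 = 0.0200 km

20 m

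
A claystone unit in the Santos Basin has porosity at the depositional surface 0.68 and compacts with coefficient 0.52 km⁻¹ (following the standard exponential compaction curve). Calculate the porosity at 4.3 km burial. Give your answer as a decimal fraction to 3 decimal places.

0.073

n = n₀·exp(−k·d) = 0.68 × exp(−0.52 × 4.3) = 0.68 × exp(−2.236)
  = 0.68 × 0.1069 = 0.0727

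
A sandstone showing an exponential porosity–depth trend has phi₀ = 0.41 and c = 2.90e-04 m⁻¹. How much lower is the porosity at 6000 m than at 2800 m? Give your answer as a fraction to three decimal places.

Working in km (1 km = 1000 m; c in km⁻¹ = c in m⁻¹ × 1000):
phi(2.8) = 0.41·e^(−0.29×2.8) = 0.1820
phi(6) = 0.41·e^(−0.29×6) = 0.0720
Δphi = 0.1820 − 0.0720 = 0.1101

0.110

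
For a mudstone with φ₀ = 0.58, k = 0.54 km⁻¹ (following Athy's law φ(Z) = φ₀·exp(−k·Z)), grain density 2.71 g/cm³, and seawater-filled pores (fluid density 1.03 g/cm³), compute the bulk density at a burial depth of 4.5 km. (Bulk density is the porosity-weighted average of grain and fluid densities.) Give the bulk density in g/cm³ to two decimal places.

2.62 g/cm³

Porosity at depth: φ = 0.58·exp(−0.54×4.5) = 0.58×0.0880 = 0.0511
Bulk density: ρ_b = (1−φ)ρ_g + φ·ρ_f = 0.9489×2.71 + 0.0511×1.03
       = 2.572 + 0.053 = 2.624 g/cm³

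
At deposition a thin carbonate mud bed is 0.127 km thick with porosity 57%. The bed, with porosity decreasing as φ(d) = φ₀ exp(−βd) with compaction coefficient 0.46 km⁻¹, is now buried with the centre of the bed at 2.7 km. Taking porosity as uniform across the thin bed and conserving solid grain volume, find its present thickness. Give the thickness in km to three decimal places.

0.065 km

Porosity at 2.7 km: φ = 0.57·exp(−0.46×2.7) = 0.1646
Solid-volume conservation: h(1−φ) = h₀(1−φ₀) ⇒ h = h₀·(1−φ₀)/(1−φ)
h = 0.127 × (1 − 0.57)/(1 − 0.1646) = 0.127 × 0.5147 = 0.0654 km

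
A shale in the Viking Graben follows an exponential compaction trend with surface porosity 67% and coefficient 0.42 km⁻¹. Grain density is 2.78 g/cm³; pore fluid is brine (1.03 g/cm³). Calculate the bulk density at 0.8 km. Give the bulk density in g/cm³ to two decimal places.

Porosity at depth: phi = 0.67·exp(−0.42×0.8) = 0.67×0.7146 = 0.4788
Bulk density: ρ_b = (1−phi)ρ_g + phi·ρ_f = 0.5212×2.78 + 0.4788×1.03
       = 1.449 + 0.493 = 1.942 g/cm³

1.94 g/cm³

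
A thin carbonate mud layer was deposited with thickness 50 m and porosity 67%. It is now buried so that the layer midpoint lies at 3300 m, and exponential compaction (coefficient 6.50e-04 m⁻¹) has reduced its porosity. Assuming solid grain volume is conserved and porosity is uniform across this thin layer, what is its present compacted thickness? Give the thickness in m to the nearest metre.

Working in km (1 km = 1000 m; β in km⁻¹ = β in m⁻¹ × 1000):
Porosity at 3.3 km: φ = 0.67·exp(−0.65×3.3) = 0.0784
Solid-volume conservation: h(1−φ) = h₀(1−φ₀) ⇒ h = h₀·(1−φ₀)/(1−φ)
h = 0.05 × (1 − 0.67)/(1 − 0.0784) = 0.05 × 0.3581 = 0.0179 km

18 m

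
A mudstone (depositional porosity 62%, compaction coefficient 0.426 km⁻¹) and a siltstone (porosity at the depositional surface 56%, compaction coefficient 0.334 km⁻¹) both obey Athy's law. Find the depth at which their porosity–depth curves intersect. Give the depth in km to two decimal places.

1.11 km

Set phi₀ₐ e^(−kₐZ) = phi₀ᵦ e^(−kᵦZ) ⇒ ln(phi₀ₐ/phi₀ᵦ) = (kₐ − kᵦ)·Z
Z = ln(0.62/0.56) / (0.426 − 0.334) = 0.1018 / 0.092 = 1.106 km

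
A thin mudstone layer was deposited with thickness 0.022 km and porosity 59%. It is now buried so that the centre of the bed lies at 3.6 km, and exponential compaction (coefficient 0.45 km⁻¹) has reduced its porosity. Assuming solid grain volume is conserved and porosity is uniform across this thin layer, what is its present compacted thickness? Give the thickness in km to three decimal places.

0.010 km

Porosity at 3.6 km: φ = 0.59·exp(−0.45×3.6) = 0.1168
Solid-volume conservation: h(1−φ) = h₀(1−φ₀) ⇒ h = h₀·(1−φ₀)/(1−φ)
h = 0.022 × (1 − 0.59)/(1 − 0.1168) = 0.022 × 0.4642 = 0.0102 km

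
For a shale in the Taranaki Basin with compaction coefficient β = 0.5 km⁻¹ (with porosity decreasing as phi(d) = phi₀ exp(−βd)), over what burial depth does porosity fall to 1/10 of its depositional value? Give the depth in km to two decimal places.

4.61 km

phi/phi₀ = 1/10 ⇒ exp(−β·d) = 1/10 ⇒ d = ln(10) / β
d = 2.3026 / 0.5 = 4.605 km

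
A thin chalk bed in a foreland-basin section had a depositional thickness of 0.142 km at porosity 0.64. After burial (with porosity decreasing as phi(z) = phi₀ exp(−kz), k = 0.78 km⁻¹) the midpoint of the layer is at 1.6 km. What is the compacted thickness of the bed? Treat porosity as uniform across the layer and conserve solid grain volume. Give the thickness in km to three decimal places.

0.063 km

Porosity at 1.6 km: phi = 0.64·exp(−0.78×1.6) = 0.1837
Solid-volume conservation: h(1−phi) = h₀(1−phi₀) ⇒ h = h₀·(1−phi₀)/(1−phi)
h = 0.142 × (1 − 0.64)/(1 − 0.1837) = 0.142 × 0.4410 = 0.0626 km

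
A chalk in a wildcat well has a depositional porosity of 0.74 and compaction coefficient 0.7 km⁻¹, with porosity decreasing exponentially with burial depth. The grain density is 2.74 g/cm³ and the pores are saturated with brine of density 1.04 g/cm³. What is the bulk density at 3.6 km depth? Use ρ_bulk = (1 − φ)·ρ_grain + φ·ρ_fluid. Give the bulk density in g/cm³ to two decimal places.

Porosity at depth: n = 0.74·exp(−0.7×3.6) = 0.74×0.0805 = 0.0595
Bulk density: ρ_b = (1−n)ρ_g + n·ρ_f = 0.9405×2.74 + 0.0595×1.04
       = 2.577 + 0.062 = 2.639 g/cm³

2.64 g/cm³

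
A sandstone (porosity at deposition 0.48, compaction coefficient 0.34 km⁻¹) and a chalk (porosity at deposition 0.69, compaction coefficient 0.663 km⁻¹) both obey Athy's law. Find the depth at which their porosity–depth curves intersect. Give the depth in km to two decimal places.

Set φ₀ₐ e^(−cₐd) = φ₀ᵦ e^(−cᵦd) ⇒ ln(φ₀ₐ/φ₀ᵦ) = (cₐ − cᵦ)·d
d = ln(0.48/0.69) / (0.34 − 0.663) = -0.3629 / -0.323 = 1.124 km

1.12 km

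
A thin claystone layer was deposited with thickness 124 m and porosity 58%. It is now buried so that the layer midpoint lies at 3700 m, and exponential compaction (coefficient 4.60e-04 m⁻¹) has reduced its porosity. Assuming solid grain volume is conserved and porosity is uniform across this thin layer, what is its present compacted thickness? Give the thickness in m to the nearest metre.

Working in km (1 km = 1000 m; β in km⁻¹ = β in m⁻¹ × 1000):
Porosity at 3.7 km: phi = 0.58·exp(−0.46×3.7) = 0.1057
Solid-volume conservation: h(1−phi) = h₀(1−phi₀) ⇒ h = h₀·(1−phi₀)/(1−phi)
h = 0.124 × (1 − 0.58)/(1 − 0.1057) = 0.124 × 0.4697 = 0.0582 km

58 m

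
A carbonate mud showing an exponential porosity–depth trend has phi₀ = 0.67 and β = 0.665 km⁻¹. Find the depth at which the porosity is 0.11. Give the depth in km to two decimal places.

2.72 km

Invert Athy's law: Z = ln(phi₀/phi) / β
Z = ln(0.67/0.11) / 0.665 = ln(6.091) / 0.665 = 1.8068 / 0.665 = 2.717 km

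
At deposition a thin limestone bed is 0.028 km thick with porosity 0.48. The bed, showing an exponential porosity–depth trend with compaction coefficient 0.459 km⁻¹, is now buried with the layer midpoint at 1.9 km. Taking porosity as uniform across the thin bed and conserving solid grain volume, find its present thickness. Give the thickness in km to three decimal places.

0.018 km

Porosity at 1.9 km: φ = 0.48·exp(−0.459×1.9) = 0.2007
Solid-volume conservation: h(1−φ) = h₀(1−φ₀) ⇒ h = h₀·(1−φ₀)/(1−φ)
h = 0.028 × (1 − 0.48)/(1 − 0.2007) = 0.028 × 0.6505 = 0.0182 km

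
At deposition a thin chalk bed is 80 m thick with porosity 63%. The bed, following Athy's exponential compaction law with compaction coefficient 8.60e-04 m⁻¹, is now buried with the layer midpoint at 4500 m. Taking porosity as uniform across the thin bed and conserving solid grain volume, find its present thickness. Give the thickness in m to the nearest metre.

30 m

Working in km (1 km = 1000 m; β in km⁻¹ = β in m⁻¹ × 1000):
Porosity at 4.5 km: φ = 0.63·exp(−0.86×4.5) = 0.0131
Solid-volume conservation: h(1−φ) = h₀(1−φ₀) ⇒ h = h₀·(1−φ₀)/(1−φ)
h = 0.08 × (1 − 0.63)/(1 − 0.0131) = 0.08 × 0.3749 = 0.0300 km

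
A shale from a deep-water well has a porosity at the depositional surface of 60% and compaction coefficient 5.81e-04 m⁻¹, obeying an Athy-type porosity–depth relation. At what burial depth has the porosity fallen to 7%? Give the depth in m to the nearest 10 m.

Working in km (1 km = 1000 m; β in km⁻¹ = β in m⁻¹ × 1000):
Invert Athy's law: Z = ln(phi₀/phi) / β
Z = ln(0.6/0.07) / 0.581 = ln(8.571) / 0.581 = 2.1484 / 0.581 = 3.698 km

3700 m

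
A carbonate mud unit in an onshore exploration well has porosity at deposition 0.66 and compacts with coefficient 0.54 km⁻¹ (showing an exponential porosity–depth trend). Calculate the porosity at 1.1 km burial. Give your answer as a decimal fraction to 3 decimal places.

0.364

φ = φ₀·exp(−k·d) = 0.66 × exp(−0.54 × 1.1) = 0.66 × exp(−0.594)
  = 0.66 × 0.5521 = 0.3644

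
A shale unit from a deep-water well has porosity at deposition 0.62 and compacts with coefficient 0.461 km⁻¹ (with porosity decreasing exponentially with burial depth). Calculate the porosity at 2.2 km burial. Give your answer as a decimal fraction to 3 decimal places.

φ = φ₀·exp(−β·z) = 0.62 × exp(−0.461 × 2.2) = 0.62 × exp(−1.014)
  = 0.62 × 0.3627 = 0.2249

0.225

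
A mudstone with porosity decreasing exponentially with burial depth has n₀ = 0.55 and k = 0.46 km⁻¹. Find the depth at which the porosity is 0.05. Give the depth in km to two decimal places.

5.21 km

Invert Athy's law: z = ln(n₀/n) / k
z = ln(0.55/0.05) / 0.46 = ln(11) / 0.46 = 2.3979 / 0.46 = 5.213 km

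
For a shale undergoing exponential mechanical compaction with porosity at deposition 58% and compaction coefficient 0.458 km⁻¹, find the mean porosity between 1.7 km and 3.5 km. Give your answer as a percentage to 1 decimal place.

18.1%

⟨phi⟩ = (1/(z₂−z₁)) ∫ phi₀ e^(−kz) dz = phi₀·(e^(−k·z₁) − e^(−k·z₂)) / (k·(z₂−z₁))
e^(−0.458×1.7) = 0.4590; e^(−0.458×3.5) = 0.2013
⟨phi⟩ = 0.58 × (0.4590 − 0.2013) / (0.458 × 1.8) = 0.58 × 0.3127 = 0.1813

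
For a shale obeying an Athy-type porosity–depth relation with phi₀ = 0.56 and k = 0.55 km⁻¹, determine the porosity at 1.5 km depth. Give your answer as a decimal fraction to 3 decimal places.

phi = phi₀·exp(−k·z) = 0.56 × exp(−0.55 × 1.5) = 0.56 × exp(−0.825)
  = 0.56 × 0.4382 = 0.2454

0.245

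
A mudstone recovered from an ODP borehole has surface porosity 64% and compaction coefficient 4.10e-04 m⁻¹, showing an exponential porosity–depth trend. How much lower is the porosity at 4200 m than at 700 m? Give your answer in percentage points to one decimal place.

36.6 percentage points

Working in km (1 km = 1000 m; c in km⁻¹ = c in m⁻¹ × 1000):
n(0.7) = 0.64·e^(−0.41×0.7) = 0.4803
n(4.2) = 0.64·e^(−0.41×4.2) = 0.1144
Δn = 0.4803 − 0.1144 = 0.3660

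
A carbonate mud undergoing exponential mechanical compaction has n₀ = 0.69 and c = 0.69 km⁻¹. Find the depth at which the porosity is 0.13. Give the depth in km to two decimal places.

2.42 km

Invert Athy's law: z = ln(n₀/n) / c
z = ln(0.69/0.13) / 0.69 = ln(5.308) / 0.69 = 1.6692 / 0.69 = 2.419 km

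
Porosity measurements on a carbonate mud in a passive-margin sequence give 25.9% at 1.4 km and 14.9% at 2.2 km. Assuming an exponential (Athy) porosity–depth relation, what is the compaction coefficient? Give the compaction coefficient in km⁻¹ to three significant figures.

0.691 km⁻¹

Athy: φ(z) = φ₀ e^(−βz) ⇒ φ₁/φ₂ = e^{β(z₂−z₁)} ⇒ β = ln(φ₁/φ₂)/(z₂−z₁)
β = ln(0.259/0.149) / (2.2 − 1.4) = ln(1.738) / 0.8 = 0.5529 / 0.8 = 0.6911 km⁻¹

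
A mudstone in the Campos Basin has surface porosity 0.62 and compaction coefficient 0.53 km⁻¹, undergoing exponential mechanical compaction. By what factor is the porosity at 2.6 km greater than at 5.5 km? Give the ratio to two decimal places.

4.65

n(d₁)/n(d₂) = e^(−β·d₁)/e^(−β·d₂) = e^{β(d₂−d₁)}
= exp(0.53 × 2.9) = exp(1.537) = 4.6506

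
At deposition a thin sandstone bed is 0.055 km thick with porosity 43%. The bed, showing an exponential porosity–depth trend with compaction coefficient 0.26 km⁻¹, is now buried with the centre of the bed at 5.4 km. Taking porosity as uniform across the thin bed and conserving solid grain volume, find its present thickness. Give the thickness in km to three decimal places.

Porosity at 5.4 km: n = 0.43·exp(−0.26×5.4) = 0.1056
Solid-volume conservation: h(1−n) = h₀(1−n₀) ⇒ h = h₀·(1−n₀)/(1−n)
h = 0.055 × (1 − 0.43)/(1 − 0.1056) = 0.055 × 0.6373 = 0.0351 km

0.035 km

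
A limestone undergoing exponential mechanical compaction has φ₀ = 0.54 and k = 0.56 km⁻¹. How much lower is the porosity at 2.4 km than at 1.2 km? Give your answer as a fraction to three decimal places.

0.135

φ(1.2) = 0.54·e^(−0.56×1.2) = 0.2758
φ(2.4) = 0.54·e^(−0.56×2.4) = 0.1408
Δφ = 0.2758 − 0.1408 = 0.1349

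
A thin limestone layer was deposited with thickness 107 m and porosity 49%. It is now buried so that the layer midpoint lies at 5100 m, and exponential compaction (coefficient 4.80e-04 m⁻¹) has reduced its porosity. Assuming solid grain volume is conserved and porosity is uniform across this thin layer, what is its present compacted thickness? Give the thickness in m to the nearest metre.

Working in km (1 km = 1000 m; β in km⁻¹ = β in m⁻¹ × 1000):
Porosity at 5.1 km: φ = 0.49·exp(−0.48×5.1) = 0.0424
Solid-volume conservation: h(1−φ) = h₀(1−φ₀) ⇒ h = h₀·(1−φ₀)/(1−φ)
h = 0.107 × (1 − 0.49)/(1 − 0.0424) = 0.107 × 0.5326 = 0.0570 km

57 m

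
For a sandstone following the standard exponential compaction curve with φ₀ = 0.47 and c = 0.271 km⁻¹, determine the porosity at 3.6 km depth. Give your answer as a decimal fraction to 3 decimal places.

0.177

φ = φ₀·exp(−c·z) = 0.47 × exp(−0.271 × 3.6) = 0.47 × exp(−0.9756)
  = 0.47 × 0.3770 = 0.1772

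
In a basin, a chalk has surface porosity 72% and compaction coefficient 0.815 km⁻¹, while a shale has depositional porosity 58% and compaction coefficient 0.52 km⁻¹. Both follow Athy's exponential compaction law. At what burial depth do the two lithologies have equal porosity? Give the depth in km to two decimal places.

Set phi₀ₐ e^(−βₐz) = phi₀ᵦ e^(−βᵦz) ⇒ ln(phi₀ₐ/phi₀ᵦ) = (βₐ − βᵦ)·z
z = ln(0.72/0.58) / (0.815 − 0.52) = 0.2162 / 0.295 = 0.733 km

0.73 km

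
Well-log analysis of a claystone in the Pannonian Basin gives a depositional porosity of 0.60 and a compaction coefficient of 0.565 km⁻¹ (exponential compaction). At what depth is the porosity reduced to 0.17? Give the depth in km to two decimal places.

2.23 km

Invert Athy's law: d = ln(phi₀/phi) / k
d = ln(0.6/0.17) / 0.565 = ln(3.529) / 0.565 = 1.2611 / 0.565 = 2.232 km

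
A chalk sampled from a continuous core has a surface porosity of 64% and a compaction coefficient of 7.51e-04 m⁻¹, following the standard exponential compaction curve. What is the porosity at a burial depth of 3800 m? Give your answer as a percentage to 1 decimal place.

3.7%

Working in km (1 km = 1000 m; k in km⁻¹ = k in m⁻¹ × 1000):
φ = φ₀·exp(−k·Z) = 0.64 × exp(−0.751 × 3.8) = 0.64 × exp(−2.854)
  = 0.64 × 0.0576 = 0.0369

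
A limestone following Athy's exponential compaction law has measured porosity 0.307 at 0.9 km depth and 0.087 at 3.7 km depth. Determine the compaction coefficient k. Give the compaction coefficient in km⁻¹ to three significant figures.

Athy: phi(d) = phi₀ e^(−kd) ⇒ phi₁/phi₂ = e^{k(d₂−d₁)} ⇒ k = ln(phi₁/phi₂)/(d₂−d₁)
k = ln(0.307/0.087) / (3.7 − 0.9) = ln(3.529) / 2.8 = 1.2609 / 2.8 = 0.4503 km⁻¹

0.450 km⁻¹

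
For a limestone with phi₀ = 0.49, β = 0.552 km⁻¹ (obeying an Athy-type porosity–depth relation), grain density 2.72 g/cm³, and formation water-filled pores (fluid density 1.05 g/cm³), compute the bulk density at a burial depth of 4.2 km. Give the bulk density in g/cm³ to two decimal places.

Porosity at depth: phi = 0.49·exp(−0.552×4.2) = 0.49×0.0984 = 0.0482
Bulk density: ρ_b = (1−phi)ρ_g + phi·ρ_f = 0.9518×2.72 + 0.0482×1.05
       = 2.589 + 0.051 = 2.639 g/cm³

2.64 g/cm³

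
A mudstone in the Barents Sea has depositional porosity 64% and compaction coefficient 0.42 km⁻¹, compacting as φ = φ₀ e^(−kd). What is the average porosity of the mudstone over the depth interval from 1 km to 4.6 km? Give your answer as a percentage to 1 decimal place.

21.7%

⟨φ⟩ = (1/(d₂−d₁)) ∫ φ₀ e^(−kd) dd = φ₀·(e^(−k·d₁) − e^(−k·d₂)) / (k·(d₂−d₁))
e^(−0.42×1) = 0.6570; e^(−0.42×4.6) = 0.1449
⟨φ⟩ = 0.64 × (0.6570 − 0.1449) / (0.42 × 3.6) = 0.64 × 0.3387 = 0.2168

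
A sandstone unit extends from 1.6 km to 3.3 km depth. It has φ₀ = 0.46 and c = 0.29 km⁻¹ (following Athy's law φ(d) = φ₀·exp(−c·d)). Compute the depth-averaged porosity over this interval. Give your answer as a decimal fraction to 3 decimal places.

⟨φ⟩ = (1/(d₂−d₁)) ∫ φ₀ e^(−cd) dd = φ₀·(e^(−c·d₁) − e^(−c·d₂)) / (c·(d₂−d₁))
e^(−0.29×1.6) = 0.6288; e^(−0.29×3.3) = 0.3840
⟨φ⟩ = 0.46 × (0.6288 − 0.3840) / (0.29 × 1.7) = 0.46 × 0.4964 = 0.2283

0.228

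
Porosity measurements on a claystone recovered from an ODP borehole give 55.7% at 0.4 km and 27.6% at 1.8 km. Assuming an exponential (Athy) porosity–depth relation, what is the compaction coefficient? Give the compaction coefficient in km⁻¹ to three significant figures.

Athy: phi(Z) = phi₀ e^(−kZ) ⇒ phi₁/phi₂ = e^{k(Z₂−Z₁)} ⇒ k = ln(phi₁/phi₂)/(Z₂−Z₁)
k = ln(0.557/0.276) / (1.8 − 0.4) = ln(2.018) / 1.4 = 0.7022 / 1.4 = 0.5015 km⁻¹

0.502 km⁻¹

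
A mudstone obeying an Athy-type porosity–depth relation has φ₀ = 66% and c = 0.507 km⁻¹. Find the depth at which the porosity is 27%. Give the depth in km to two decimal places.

1.76 km

Invert Athy's law: d = ln(φ₀/φ) / c
d = ln(0.66/0.27) / 0.507 = ln(2.444) / 0.507 = 0.8938 / 0.507 = 1.763 km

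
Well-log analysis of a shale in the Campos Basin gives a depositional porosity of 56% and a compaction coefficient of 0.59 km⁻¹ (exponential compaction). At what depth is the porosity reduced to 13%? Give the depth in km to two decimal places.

Invert Athy's law: z = ln(phi₀/phi) / β
z = ln(0.56/0.13) / 0.59 = ln(4.308) / 0.59 = 1.4604 / 0.59 = 2.475 km

2.48 km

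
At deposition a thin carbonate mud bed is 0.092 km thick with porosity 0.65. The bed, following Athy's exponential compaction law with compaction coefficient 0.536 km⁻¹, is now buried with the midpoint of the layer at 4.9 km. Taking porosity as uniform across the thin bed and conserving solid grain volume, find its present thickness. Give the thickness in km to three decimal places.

0.034 km

Porosity at 4.9 km: φ = 0.65·exp(−0.536×4.9) = 0.0470
Solid-volume conservation: h(1−φ) = h₀(1−φ₀) ⇒ h = h₀·(1−φ₀)/(1−φ)
h = 0.092 × (1 − 0.65)/(1 − 0.0470) = 0.092 × 0.3673 = 0.0338 km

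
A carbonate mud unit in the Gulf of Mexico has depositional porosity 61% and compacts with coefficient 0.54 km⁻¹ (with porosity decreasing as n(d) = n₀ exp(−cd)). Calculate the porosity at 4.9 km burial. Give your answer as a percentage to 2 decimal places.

4.33%

n = n₀·exp(−c·d) = 0.61 × exp(−0.54 × 4.9) = 0.61 × exp(−2.646)
  = 0.61 × 0.0709 = 0.0433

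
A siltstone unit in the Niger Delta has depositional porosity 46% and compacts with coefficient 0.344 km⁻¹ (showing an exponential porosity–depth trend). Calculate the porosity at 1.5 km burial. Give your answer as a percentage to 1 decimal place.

φ = φ₀·exp(−k·Z) = 0.46 × exp(−0.344 × 1.5) = 0.46 × exp(−0.516)
  = 0.46 × 0.5969 = 0.2746

27.5%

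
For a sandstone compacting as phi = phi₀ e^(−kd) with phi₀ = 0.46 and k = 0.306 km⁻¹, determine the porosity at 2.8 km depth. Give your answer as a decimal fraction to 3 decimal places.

phi = phi₀·exp(−k·d) = 0.46 × exp(−0.306 × 2.8) = 0.46 × exp(−0.8568)
  = 0.46 × 0.4245 = 0.1953

0.195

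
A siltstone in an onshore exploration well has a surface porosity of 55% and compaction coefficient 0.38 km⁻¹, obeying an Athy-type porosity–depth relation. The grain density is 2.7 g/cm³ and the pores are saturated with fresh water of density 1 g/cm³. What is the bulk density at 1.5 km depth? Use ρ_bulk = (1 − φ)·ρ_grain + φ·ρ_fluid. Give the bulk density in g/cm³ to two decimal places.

Porosity at depth: phi = 0.55·exp(−0.38×1.5) = 0.55×0.5655 = 0.3110
Bulk density: ρ_b = (1−phi)ρ_g + phi·ρ_f = 0.6890×2.7 + 0.3110×1
       = 1.860 + 0.311 = 2.171 g/cm³

2.17 g/cm³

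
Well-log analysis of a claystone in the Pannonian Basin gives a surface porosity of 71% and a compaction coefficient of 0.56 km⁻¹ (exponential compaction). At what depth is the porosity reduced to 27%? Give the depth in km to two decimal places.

1.73 km

Invert Athy's law: z = ln(phi₀/phi) / c
z = ln(0.71/0.27) / 0.56 = ln(2.63) / 0.56 = 0.9668 / 0.56 = 1.727 km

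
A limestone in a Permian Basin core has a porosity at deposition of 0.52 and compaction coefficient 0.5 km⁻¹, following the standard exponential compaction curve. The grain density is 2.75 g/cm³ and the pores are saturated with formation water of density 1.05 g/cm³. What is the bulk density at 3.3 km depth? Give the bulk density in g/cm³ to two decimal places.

Porosity at depth: n = 0.52·exp(−0.5×3.3) = 0.52×0.1920 = 0.0999
Bulk density: ρ_b = (1−n)ρ_g + n·ρ_f = 0.9001×2.75 + 0.0999×1.05
       = 2.475 + 0.105 = 2.580 g/cm³

2.58 g/cm³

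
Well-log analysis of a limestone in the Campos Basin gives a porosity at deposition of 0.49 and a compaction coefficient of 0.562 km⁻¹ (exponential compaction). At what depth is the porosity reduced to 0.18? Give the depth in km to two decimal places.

1.78 km

Invert Athy's law: Z = ln(n₀/n) / k
Z = ln(0.49/0.18) / 0.562 = ln(2.722) / 0.562 = 1.0014 / 0.562 = 1.782 km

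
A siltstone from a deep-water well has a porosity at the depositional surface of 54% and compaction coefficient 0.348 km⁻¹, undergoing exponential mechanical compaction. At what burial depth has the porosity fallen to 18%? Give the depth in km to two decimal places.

Invert Athy's law: Z = ln(phi₀/phi) / k
Z = ln(0.54/0.18) / 0.348 = ln(3) / 0.348 = 1.0986 / 0.348 = 3.157 km

3.16 km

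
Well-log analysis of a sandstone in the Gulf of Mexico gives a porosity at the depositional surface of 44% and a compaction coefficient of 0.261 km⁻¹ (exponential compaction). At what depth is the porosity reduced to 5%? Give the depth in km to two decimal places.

8.33 km

Invert Athy's law: z = ln(n₀/n) / k
z = ln(0.44/0.05) / 0.261 = ln(8.8) / 0.261 = 2.1748 / 0.261 = 8.332 km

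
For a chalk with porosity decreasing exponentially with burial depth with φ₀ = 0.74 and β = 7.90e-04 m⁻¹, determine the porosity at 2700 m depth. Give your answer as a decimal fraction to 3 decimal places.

Working in km (1 km = 1000 m; β in km⁻¹ = β in m⁻¹ × 1000):
φ = φ₀·exp(−β·z) = 0.74 × exp(−0.79 × 2.7) = 0.74 × exp(−2.133)
  = 0.74 × 0.1185 = 0.0877

0.088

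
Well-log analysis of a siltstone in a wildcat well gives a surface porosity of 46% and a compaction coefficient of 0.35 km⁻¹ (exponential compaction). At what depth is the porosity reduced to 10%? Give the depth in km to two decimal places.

4.36 km

Invert Athy's law: z = ln(phi₀/phi) / k
z = ln(0.46/0.1) / 0.35 = ln(4.6) / 0.35 = 1.5261 / 0.35 = 4.360 km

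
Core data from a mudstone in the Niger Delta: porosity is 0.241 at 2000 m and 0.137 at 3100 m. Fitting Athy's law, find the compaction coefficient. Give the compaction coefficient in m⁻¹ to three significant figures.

0.000513 m⁻¹

Working in km (1 km = 1000 m; β in km⁻¹ = β in m⁻¹ × 1000):
Athy: n(z) = n₀ e^(−βz) ⇒ n₁/n₂ = e^{β(z₂−z₁)} ⇒ β = ln(n₁/n₂)/(z₂−z₁)
β = ln(0.241/0.137) / (3.1 − 2) = ln(1.759) / 1.1 = 0.5648 / 1.1 = 0.5135 km⁻¹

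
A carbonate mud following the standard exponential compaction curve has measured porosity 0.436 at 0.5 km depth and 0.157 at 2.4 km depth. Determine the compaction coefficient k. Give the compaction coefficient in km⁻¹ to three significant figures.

0.538 km⁻¹

Athy: phi(Z) = phi₀ e^(−kZ) ⇒ phi₁/phi₂ = e^{k(Z₂−Z₁)} ⇒ k = ln(phi₁/phi₂)/(Z₂−Z₁)
k = ln(0.436/0.157) / (2.4 − 0.5) = ln(2.777) / 1.9 = 1.0214 / 1.9 = 0.5376 km⁻¹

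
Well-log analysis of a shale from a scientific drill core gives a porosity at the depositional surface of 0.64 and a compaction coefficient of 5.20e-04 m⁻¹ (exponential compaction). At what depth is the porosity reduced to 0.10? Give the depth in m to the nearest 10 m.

3570 m

Working in km (1 km = 1000 m; k in km⁻¹ = k in m⁻¹ × 1000):
Invert Athy's law: d = ln(phi₀/phi) / k
d = ln(0.64/0.1) / 0.52 = ln(6.4) / 0.52 = 1.8563 / 0.52 = 3.570 km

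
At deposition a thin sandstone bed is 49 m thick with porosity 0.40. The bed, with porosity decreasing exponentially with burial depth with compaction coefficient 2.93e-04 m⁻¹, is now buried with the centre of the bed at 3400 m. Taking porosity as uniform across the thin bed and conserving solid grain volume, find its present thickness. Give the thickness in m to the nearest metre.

34 m

Working in km (1 km = 1000 m; c in km⁻¹ = c in m⁻¹ × 1000):
Porosity at 3.4 km: φ = 0.4·exp(−0.293×3.4) = 0.1477
Solid-volume conservation: h(1−φ) = h₀(1−φ₀) ⇒ h = h₀·(1−φ₀)/(1−φ)
h = 0.049 × (1 − 0.4)/(1 − 0.1477) = 0.049 × 0.7040 = 0.0345 km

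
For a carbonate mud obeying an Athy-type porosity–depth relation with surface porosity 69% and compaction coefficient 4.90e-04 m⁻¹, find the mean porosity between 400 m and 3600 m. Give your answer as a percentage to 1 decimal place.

Working in km (1 km = 1000 m; c in km⁻¹ = c in m⁻¹ × 1000):
⟨n⟩ = (1/(d₂−d₁)) ∫ n₀ e^(−cd) dd = n₀·(e^(−c·d₁) − e^(−c·d₂)) / (c·(d₂−d₁))
e^(−0.49×0.4) = 0.8220; e^(−0.49×3.6) = 0.1714
⟨n⟩ = 0.69 × (0.8220 − 0.1714) / (0.49 × 3.2) = 0.69 × 0.4150 = 0.2863

28.6%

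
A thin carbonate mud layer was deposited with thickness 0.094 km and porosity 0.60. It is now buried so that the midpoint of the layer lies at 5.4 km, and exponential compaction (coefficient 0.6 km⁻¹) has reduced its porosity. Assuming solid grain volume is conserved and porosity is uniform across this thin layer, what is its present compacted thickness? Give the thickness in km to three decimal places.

0.039 km

Porosity at 5.4 km: n = 0.6·exp(−0.6×5.4) = 0.0235
Solid-volume conservation: h(1−n) = h₀(1−n₀) ⇒ h = h₀·(1−n₀)/(1−n)
h = 0.094 × (1 − 0.6)/(1 − 0.0235) = 0.094 × 0.4096 = 0.0385 km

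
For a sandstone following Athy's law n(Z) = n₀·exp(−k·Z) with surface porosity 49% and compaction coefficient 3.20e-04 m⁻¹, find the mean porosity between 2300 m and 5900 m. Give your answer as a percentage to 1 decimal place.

Working in km (1 km = 1000 m; k in km⁻¹ = k in m⁻¹ × 1000):
⟨n⟩ = (1/(Z₂−Z₁)) ∫ n₀ e^(−kZ) dZ = n₀·(e^(−k·Z₁) − e^(−k·Z₂)) / (k·(Z₂−Z₁))
e^(−0.32×2.3) = 0.4790; e^(−0.32×5.9) = 0.1514
⟨n⟩ = 0.49 × (0.4790 − 0.1514) / (0.32 × 3.6) = 0.49 × 0.2844 = 0.1394

13.9%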